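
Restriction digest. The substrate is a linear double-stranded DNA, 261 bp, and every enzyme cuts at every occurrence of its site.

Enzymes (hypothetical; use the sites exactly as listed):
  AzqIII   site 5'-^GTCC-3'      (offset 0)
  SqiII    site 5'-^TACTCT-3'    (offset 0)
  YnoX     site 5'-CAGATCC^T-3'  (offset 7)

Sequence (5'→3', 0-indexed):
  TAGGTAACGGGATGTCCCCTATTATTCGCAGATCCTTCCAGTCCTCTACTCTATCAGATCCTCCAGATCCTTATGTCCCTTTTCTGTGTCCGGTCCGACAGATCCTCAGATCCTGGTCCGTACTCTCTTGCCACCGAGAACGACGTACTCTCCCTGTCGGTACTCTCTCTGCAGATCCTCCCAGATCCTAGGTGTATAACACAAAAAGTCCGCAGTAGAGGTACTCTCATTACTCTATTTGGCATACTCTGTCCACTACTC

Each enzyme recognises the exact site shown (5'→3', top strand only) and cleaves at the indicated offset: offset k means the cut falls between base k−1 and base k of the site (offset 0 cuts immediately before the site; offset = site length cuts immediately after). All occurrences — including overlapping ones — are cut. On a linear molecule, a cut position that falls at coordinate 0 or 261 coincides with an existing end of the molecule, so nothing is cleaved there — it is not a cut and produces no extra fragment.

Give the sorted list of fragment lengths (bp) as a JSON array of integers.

[2,4,5,5,5,6,6,8,9,9,10,11,13,13,13,14,14,15,15,18,19,22,25]

Scan for sites:
  AzqIII (GTCC, off=0): starts [13, 40, 74, 87, 92, 115, 207, 250] → cuts [13, 40, 74, 87, 92, 115, 207, 250]
  SqiII (TACTCT, off=0): starts [46, 120, 145, 160, 221, 230, 244] → cuts [46, 120, 145, 160, 221, 230, 244]
  YnoX (CAGATCCT, off=7): starts [28, 54, 63, 98, 106, 171, 181] → cuts [35, 61, 70, 105, 113, 178, 188]

All cut coordinates (distinct, sorted): [13, 35, 40, 46, 61, 70, 74, 87, 92, 105, 113, 115, 120, 145, 160, 178, 188, 207, 221, 230, 244, 250]

Fragments:
  [0,13): 13 bp
  [13,35): 22 bp
  [35,40): 5 bp
  [40,46): 6 bp
  [46,61): 15 bp
  [61,70): 9 bp
  [70,74): 4 bp
  [74,87): 13 bp
  [87,92): 5 bp
  [92,105): 13 bp
  [105,113): 8 bp
  [113,115): 2 bp
  [115,120): 5 bp
  [120,145): 25 bp
  [145,160): 15 bp
  [160,178): 18 bp
  [178,188): 10 bp
  [188,207): 19 bp
  [207,221): 14 bp
  [221,230): 9 bp
  [230,244): 14 bp
  [244,250): 6 bp
  [250,261): 11 bp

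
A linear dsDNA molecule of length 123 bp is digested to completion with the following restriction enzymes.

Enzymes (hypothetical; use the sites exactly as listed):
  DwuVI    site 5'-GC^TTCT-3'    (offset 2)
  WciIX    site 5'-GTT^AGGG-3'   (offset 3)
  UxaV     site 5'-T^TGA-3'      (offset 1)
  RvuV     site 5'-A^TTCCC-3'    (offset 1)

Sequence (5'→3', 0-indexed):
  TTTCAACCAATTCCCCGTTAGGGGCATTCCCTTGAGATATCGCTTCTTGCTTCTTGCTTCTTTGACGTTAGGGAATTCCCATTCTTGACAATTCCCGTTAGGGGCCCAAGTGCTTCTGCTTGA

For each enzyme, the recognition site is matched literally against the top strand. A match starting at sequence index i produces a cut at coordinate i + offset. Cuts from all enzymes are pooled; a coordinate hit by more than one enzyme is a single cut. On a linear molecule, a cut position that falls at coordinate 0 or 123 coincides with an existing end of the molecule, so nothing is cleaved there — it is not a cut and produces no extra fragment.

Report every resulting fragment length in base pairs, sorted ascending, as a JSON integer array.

Per-enzyme occurrences:
  DwuVI GCTTCT/2: at [41, 48, 55, 111] ⇒ [43, 50, 57, 113]
  WciIX GTTAGGG/3: at [16, 66, 96] ⇒ [19, 69, 99]
  UxaV TTGA/1: at [31, 61, 84, 119] ⇒ [32, 62, 85, 120]
  RvuV ATTCCC/1: at [9, 25, 74, 90] ⇒ [10, 26, 75, 91]

Pooled cuts: [10, 19, 26, 32, 43, 50, 57, 62, 69, 75, 85, 91, 99, 113, 120]

Fragments:
  [0,10): 10 bp
  [10,19): 9 bp
  [19,26): 7 bp
  [26,32): 6 bp
  [32,43): 11 bp
  [43,50): 7 bp
  [50,57): 7 bp
  [57,62): 5 bp
  [62,69): 7 bp
  [69,75): 6 bp
  [75,85): 10 bp
  [85,91): 6 bp
  [91,99): 8 bp
  [99,113): 14 bp
  [113,120): 7 bp
  [120,123): 3 bp

[3,5,6,6,6,7,7,7,7,7,8,9,10,10,11,14]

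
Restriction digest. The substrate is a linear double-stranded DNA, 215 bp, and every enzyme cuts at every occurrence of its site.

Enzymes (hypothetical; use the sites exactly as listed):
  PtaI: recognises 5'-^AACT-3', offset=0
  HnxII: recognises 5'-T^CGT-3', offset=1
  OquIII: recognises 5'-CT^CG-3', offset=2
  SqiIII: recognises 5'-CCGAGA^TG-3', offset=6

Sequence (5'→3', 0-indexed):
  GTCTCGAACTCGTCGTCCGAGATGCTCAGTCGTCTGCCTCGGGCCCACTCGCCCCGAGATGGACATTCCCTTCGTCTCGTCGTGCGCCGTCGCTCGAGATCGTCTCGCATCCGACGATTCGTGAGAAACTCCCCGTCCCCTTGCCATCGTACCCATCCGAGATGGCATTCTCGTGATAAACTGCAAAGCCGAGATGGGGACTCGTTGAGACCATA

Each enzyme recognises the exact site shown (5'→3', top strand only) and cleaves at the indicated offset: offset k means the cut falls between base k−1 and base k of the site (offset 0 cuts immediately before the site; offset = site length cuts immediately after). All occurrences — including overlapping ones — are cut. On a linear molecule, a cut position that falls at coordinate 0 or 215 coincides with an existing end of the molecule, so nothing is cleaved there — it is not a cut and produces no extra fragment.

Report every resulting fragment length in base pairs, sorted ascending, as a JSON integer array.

Per-enzyme occurrences:
  PtaI (AACT, off=0): starts [6, 126, 178] → cuts [6, 126, 178]
  HnxII (TCGT, off=1): starts [9, 12, 29, 71, 76, 79, 99, 118, 146, 170, 201] → cuts [10, 13, 30, 72, 77, 80, 100, 119, 147, 171, 202]
  OquIII (CTCG, off=2): starts [2, 8, 37, 47, 75, 92, 103, 169, 200] → cuts [4, 10, 39, 49, 77, 94, 105, 171, 202]
  SqiIII (CCGAGATG, off=6): starts [16, 53, 156, 188] → cuts [22, 59, 162, 194]

All cut coordinates (distinct, sorted): [4, 6, 10, 13, 22, 30, 39, 49, 59, 72, 77, 80, 94, 100, 105, 119, 126, 147, 162, 171, 178, 194, 202]

Fragments:
  [0,4): 4 bp
  [4,6): 2 bp
  [6,10): 4 bp
  [10,13): 3 bp
  [13,22): 9 bp
  [22,30): 8 bp
  [30,39): 9 bp
  [39,49): 10 bp
  [49,59): 10 bp
  [59,72): 13 bp
  [72,77): 5 bp
  [77,80): 3 bp
  [80,94): 14 bp
  [94,100): 6 bp
  [100,105): 5 bp
  [105,119): 14 bp
  [119,126): 7 bp
  [126,147): 21 bp
  [147,162): 15 bp
  [162,171): 9 bp
  [171,178): 7 bp
  [178,194): 16 bp
  [194,202): 8 bp
  [202,215): 13 bp

[2,3,3,4,4,5,5,6,7,7,8,8,9,9,9,10,10,13,13,14,14,15,16,21]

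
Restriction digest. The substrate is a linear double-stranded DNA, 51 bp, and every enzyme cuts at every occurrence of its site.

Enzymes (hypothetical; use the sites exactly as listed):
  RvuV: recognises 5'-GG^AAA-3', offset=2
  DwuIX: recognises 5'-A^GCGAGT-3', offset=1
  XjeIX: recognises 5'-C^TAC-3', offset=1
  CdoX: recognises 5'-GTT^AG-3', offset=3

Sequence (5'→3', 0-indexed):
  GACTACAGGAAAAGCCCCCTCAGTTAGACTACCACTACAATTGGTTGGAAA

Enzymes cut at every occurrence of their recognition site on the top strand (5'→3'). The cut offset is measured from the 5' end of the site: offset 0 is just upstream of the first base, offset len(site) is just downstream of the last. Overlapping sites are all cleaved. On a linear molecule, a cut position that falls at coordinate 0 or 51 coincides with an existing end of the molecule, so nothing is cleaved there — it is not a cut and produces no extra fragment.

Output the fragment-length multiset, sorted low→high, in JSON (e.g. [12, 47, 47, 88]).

Per-enzyme occurrences:
  RvuV (GGAAA, off=2): starts [7, 46] → cuts [9, 48]
  DwuIX (AGCGAGT, off=1): no sites
  XjeIX (CTAC, off=1): starts [2, 28, 34] → cuts [3, 29, 35]
  CdoX (GTTAG, off=3): starts [22] → cuts [25]

Pooled cuts: [3, 9, 25, 29, 35, 48]

Fragment lengths:
  [0,3): 3 bp
  [3,9): 6 bp
  [9,25): 16 bp
  [25,29): 4 bp
  [29,35): 6 bp
  [35,48): 13 bp
  [48,51): 3 bp

[3,3,4,6,6,13,16]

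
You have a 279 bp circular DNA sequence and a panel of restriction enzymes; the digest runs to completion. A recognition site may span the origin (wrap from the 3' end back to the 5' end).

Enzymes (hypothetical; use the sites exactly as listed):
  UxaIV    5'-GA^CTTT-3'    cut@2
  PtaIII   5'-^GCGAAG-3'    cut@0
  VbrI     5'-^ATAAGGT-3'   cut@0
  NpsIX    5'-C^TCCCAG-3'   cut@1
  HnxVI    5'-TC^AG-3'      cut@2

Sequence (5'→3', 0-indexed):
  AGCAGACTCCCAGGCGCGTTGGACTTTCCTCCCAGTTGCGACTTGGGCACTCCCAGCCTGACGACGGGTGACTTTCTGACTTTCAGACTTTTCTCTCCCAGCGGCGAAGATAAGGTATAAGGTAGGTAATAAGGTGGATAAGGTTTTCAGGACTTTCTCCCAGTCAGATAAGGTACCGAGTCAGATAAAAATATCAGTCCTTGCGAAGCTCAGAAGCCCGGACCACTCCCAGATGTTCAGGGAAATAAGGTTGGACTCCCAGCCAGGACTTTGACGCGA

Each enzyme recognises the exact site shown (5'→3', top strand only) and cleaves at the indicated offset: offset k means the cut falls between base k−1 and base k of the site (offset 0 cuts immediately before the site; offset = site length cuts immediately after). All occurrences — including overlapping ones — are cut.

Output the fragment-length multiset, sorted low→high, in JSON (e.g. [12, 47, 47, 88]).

Site scan:
  UxaIV GACTTT/2: at [21, 69, 77, 85, 150, 266] ⇒ [23, 71, 79, 87, 152, 268]
  PtaIII GCGAAG/0: at [103, 202, 275] ⇒ [103, 202, 275]
  VbrI ATAAGGT/0: at [109, 116, 128, 137, 167, 244] ⇒ [109, 116, 128, 137, 167, 244]
  NpsIX CTCCCAG/1: at [6, 28, 49, 94, 156, 225, 255] ⇒ [7, 29, 50, 95, 157, 226, 256]
  HnxVI TCAG/2: at [82, 146, 163, 180, 193, 209, 236] ⇒ [84, 148, 165, 182, 195, 211, 238]

Pooled cuts: [7, 23, 29, 50, 71, 79, 84, 87, 95, 103, 109, 116, 128, 137, 148, 152, 157, 165, 167, 182, 195, 202, 211, 226, 238, 244, 256, 268, 275]

Fragments:
  7→23: 16 bp
  23→29: 6 bp
  29→50: 21 bp
  50→71: 21 bp
  71→79: 8 bp
  79→84: 5 bp
  84→87: 3 bp
  87→95: 8 bp
  95→103: 8 bp
  103→109: 6 bp
  109→116: 7 bp
  116→128: 12 bp
  128→137: 9 bp
  137→148: 11 bp
  148→152: 4 bp
  152→157: 5 bp
  157→165: 8 bp
  165→167: 2 bp
  167→182: 15 bp
  182→195: 13 bp
  195→202: 7 bp
  202→211: 9 bp
  211→226: 15 bp
  226→238: 12 bp
  238→244: 6 bp
  244→256: 12 bp
  256→268: 12 bp
  268→275: 7 bp
  275→7 (wrap): 279-275+7 = 11 bp

[2,3,4,5,5,6,6,6,7,7,7,8,8,8,8,9,9,11,11,12,12,12,12,13,15,15,16,21,21]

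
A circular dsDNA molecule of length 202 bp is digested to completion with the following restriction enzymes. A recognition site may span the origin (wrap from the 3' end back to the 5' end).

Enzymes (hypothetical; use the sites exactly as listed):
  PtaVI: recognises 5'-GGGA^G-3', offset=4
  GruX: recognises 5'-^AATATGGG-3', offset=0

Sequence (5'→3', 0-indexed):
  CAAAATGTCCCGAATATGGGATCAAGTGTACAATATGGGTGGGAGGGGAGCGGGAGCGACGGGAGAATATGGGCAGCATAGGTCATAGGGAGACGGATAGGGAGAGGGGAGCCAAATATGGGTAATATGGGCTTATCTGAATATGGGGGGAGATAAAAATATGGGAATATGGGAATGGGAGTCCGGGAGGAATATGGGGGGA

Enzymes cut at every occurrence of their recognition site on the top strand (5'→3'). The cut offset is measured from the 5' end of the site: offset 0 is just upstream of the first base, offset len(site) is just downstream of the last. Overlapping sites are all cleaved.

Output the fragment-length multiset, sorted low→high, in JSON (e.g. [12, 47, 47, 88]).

Scan for sites:
  PtaVI (GGGAG, off=4): starts [40, 45, 51, 60, 87, 99, 106, 147, 176, 184] → cuts [44, 49, 55, 64, 91, 103, 110, 151, 180, 188]
  GruX (AATATGGG, off=0): starts [12, 31, 65, 114, 123, 139, 157, 165, 190] → cuts [12, 31, 65, 114, 123, 139, 157, 165, 190]

Pooled cuts: [12, 31, 44, 49, 55, 64, 65, 91, 103, 110, 114, 123, 139, 151, 157, 165, 180, 188, 190]

Fragment lengths:
  12→31: 19 bp
  31→44: 13 bp
  44→49: 5 bp
  49→55: 6 bp
  55→64: 9 bp
  64→65: 1 bp
  65→91: 26 bp
  91→103: 12 bp
  103→110: 7 bp
  110→114: 4 bp
  114→123: 9 bp
  123→139: 16 bp
  139→151: 12 bp
  151→157: 6 bp
  157→165: 8 bp
  165→180: 15 bp
  180→188: 8 bp
  188→190: 2 bp
  190→12 (wrap): 202-190+12 = 24 bp

[1,2,4,5,6,6,7,8,8,9,9,12,12,13,15,16,19,24,26]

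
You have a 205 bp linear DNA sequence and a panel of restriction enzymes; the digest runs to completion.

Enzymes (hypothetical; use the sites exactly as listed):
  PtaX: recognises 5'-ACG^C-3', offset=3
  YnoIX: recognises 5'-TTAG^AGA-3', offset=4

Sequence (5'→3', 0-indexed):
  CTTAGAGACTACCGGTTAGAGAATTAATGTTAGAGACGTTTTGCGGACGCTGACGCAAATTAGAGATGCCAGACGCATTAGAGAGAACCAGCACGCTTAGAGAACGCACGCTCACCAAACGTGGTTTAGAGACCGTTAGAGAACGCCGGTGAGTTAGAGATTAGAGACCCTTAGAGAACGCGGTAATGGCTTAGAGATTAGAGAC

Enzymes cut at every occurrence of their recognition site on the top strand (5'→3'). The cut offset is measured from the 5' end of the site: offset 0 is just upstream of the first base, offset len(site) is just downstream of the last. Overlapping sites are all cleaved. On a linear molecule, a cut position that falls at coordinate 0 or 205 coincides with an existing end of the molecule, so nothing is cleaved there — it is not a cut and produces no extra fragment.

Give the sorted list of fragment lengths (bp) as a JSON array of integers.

Site scan:
  PtaX ACGC/3: at [46, 52, 72, 92, 103, 107, 142, 177] ⇒ [49, 55, 75, 95, 106, 110, 145, 180]
  YnoIX TTAGAGA/4: at [1, 15, 29, 59, 77, 96, 125, 135, 153, 160, 170, 190, 197] ⇒ [5, 19, 33, 63, 81, 100, 129, 139, 157, 164, 174, 194, 201]

Pooled cuts: [5, 19, 33, 49, 55, 63, 75, 81, 95, 100, 106, 110, 129, 139, 145, 157, 164, 174, 180, 194, 201]

Fragments:
  [0,5): 5 bp
  [5,19): 14 bp
  [19,33): 14 bp
  [33,49): 16 bp
  [49,55): 6 bp
  [55,63): 8 bp
  [63,75): 12 bp
  [75,81): 6 bp
  [81,95): 14 bp
  [95,100): 5 bp
  [100,106): 6 bp
  [106,110): 4 bp
  [110,129): 19 bp
  [129,139): 10 bp
  [139,145): 6 bp
  [145,157): 12 bp
  [157,164): 7 bp
  [164,174): 10 bp
  [174,180): 6 bp
  [180,194): 14 bp
  [194,201): 7 bp
  [201,205): 4 bp

[4,4,5,5,6,6,6,6,6,7,7,8,10,10,12,12,14,14,14,14,16,19]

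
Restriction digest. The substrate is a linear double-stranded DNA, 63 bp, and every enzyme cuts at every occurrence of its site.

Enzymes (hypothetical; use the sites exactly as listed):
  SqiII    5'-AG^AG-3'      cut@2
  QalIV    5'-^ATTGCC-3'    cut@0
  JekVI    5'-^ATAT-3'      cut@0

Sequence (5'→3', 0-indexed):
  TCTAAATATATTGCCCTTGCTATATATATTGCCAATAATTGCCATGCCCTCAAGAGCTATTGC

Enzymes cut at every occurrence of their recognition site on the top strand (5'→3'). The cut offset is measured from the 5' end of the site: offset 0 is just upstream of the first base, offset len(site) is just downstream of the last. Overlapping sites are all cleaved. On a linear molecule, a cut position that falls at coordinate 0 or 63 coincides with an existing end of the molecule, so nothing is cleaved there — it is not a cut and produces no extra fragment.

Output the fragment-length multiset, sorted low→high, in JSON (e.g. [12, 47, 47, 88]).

Site scan:
  SqiII (AGAG, off=2): starts [52] → cuts [54]
  QalIV (ATTGCC, off=0): starts [9, 27, 37] → cuts [9, 27, 37]
  JekVI (ATAT, off=0): starts [5, 7, 21, 23, 25] → cuts [5, 7, 21, 23, 25]

Pooled cuts: [5, 7, 9, 21, 23, 25, 27, 37, 54]

Fragment lengths:
  [0,5): 5 bp
  [5,7): 2 bp
  [7,9): 2 bp
  [9,21): 12 bp
  [21,23): 2 bp
  [23,25): 2 bp
  [25,27): 2 bp
  [27,37): 10 bp
  [37,54): 17 bp
  [54,63): 9 bp

[2,2,2,2,2,5,9,10,12,17]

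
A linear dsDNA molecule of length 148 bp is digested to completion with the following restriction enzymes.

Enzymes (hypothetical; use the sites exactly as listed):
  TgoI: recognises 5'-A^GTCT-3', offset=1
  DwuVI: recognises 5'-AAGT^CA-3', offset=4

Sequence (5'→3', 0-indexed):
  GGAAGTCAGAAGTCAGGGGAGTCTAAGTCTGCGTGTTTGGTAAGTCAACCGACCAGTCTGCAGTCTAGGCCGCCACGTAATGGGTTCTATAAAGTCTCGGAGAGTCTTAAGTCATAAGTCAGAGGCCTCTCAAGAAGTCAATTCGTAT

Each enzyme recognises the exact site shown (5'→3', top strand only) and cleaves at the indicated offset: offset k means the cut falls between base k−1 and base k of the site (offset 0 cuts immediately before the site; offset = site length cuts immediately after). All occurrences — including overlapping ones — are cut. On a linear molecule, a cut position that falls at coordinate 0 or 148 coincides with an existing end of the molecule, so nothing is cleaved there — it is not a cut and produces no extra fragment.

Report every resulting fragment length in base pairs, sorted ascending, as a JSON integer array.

Scan for sites:
  TgoI AGTCT/1: at [19, 25, 54, 61, 92, 102] ⇒ [20, 26, 55, 62, 93, 103]
  DwuVI AAGTCA/4: at [2, 9, 41, 108, 115, 134] ⇒ [6, 13, 45, 112, 119, 138]

All cut coordinates (distinct, sorted): [6, 13, 20, 26, 45, 55, 62, 93, 103, 112, 119, 138]

Fragment lengths:
  [0,6): 6 bp
  [6,13): 7 bp
  [13,20): 7 bp
  [20,26): 6 bp
  [26,45): 19 bp
  [45,55): 10 bp
  [55,62): 7 bp
  [62,93): 31 bp
  [93,103): 10 bp
  [103,112): 9 bp
  [112,119): 7 bp
  [119,138): 19 bp
  [138,148): 10 bp

[6,6,7,7,7,7,9,10,10,10,19,19,31]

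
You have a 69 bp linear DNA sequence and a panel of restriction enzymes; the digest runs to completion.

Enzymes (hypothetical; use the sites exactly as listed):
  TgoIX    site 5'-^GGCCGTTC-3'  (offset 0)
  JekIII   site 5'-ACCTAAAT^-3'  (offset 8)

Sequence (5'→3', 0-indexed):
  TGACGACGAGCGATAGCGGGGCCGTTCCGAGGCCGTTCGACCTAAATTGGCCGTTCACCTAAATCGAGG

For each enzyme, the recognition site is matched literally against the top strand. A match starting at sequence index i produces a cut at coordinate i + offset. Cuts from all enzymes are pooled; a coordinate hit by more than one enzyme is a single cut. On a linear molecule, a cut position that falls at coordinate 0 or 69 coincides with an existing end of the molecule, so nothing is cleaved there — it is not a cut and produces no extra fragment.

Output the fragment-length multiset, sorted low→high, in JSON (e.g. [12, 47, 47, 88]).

[1,5,11,16,17,19]

Site scan:
  TgoIX (GGCCGTTC, off=0): starts [19, 30, 48] → cuts [19, 30, 48]
  JekIII (ACCTAAAT, off=8): starts [39, 56] → cuts [47, 64]

All cut coordinates (distinct, sorted): [19, 30, 47, 48, 64]

Fragment lengths:
  [0,19): 19 bp
  [19,30): 11 bp
  [30,47): 17 bp
  [47,48): 1 bp
  [48,64): 16 bp
  [64,69): 5 bp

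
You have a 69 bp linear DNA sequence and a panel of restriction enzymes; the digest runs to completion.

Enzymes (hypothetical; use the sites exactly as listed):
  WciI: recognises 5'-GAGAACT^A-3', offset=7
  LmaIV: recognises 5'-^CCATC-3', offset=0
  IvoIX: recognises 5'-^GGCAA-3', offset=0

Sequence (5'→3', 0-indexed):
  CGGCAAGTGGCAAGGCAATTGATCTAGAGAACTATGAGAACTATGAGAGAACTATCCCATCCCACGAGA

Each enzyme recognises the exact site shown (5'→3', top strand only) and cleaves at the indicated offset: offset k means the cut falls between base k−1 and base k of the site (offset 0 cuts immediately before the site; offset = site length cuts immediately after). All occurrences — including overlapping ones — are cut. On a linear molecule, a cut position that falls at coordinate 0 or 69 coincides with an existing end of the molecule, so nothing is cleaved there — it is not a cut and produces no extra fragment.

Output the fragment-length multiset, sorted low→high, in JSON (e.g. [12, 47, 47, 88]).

[1,3,5,7,9,11,13,20]

Site scan:
  WciI GAGAACTA/7: at [26, 35, 46] ⇒ [33, 42, 53]
  LmaIV CCATC/0: at [56] ⇒ [56]
  IvoIX GGCAA/0: at [1, 8, 13] ⇒ [1, 8, 13]

All cut coordinates (distinct, sorted): [1, 8, 13, 33, 42, 53, 56]

Fragment lengths:
  [0,1): 1 bp
  [1,8): 7 bp
  [8,13): 5 bp
  [13,33): 20 bp
  [33,42): 9 bp
  [42,53): 11 bp
  [53,56): 3 bp
  [56,69): 13 bp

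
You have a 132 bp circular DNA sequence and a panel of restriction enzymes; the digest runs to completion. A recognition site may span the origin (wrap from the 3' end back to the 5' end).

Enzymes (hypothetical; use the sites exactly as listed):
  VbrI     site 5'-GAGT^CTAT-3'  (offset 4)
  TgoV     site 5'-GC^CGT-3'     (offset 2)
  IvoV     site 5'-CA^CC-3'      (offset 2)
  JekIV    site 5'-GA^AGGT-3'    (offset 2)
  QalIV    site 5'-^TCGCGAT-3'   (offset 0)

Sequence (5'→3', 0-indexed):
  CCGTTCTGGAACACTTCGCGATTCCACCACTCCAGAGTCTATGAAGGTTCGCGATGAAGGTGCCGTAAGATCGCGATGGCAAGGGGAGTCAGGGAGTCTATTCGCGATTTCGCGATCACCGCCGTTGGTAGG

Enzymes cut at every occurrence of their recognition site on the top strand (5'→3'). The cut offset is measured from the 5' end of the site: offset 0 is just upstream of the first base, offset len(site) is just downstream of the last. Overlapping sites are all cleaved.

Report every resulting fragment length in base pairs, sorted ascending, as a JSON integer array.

Per-enzyme occurrences:
  VbrI (GAGTCTAT, off=4): starts [34, 93] → cuts [38, 97]
  TgoV (GCCGT, off=2): starts [61, 120, 131] → cuts [1, 63, 122]
  IvoV (CACC, off=2): starts [24, 116] → cuts [26, 118]
  JekIV (GAAGGT, off=2): starts [42, 55] → cuts [44, 57]
  QalIV (TCGCGAT, off=0): starts [15, 48, 70, 101, 109] → cuts [15, 48, 70, 101, 109]

All cut coordinates (distinct, sorted): [1, 15, 26, 38, 44, 48, 57, 63, 70, 97, 101, 109, 118, 122]

Fragment lengths:
  1→15: 14 bp
  15→26: 11 bp
  26→38: 12 bp
  38→44: 6 bp
  44→48: 4 bp
  48→57: 9 bp
  57→63: 6 bp
  63→70: 7 bp
  70→97: 27 bp
  97→101: 4 bp
  101→109: 8 bp
  109→118: 9 bp
  118→122: 4 bp
  122→1 (wrap): 132-122+1 = 11 bp

[4,4,4,6,6,7,8,9,9,11,11,12,14,27]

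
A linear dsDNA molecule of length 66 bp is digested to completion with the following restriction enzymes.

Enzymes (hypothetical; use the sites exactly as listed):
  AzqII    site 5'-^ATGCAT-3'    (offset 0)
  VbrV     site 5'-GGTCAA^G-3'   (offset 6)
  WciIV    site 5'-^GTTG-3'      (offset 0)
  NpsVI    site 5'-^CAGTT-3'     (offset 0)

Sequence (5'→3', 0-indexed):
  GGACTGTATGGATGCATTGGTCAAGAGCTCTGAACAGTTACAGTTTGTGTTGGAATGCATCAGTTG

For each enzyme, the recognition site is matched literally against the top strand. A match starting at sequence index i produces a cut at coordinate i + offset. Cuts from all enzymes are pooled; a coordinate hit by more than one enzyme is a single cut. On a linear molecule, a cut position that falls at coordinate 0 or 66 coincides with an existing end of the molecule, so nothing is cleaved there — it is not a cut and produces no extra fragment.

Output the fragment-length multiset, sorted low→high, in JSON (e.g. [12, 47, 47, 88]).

Scan for sites:
  AzqII ATGCAT/0: at [11, 54] ⇒ [11, 54]
  VbrV GGTCAAG/6: at [18] ⇒ [24]
  WciIV GTTG/0: at [48, 62] ⇒ [48, 62]
  NpsVI CAGTT/0: at [34, 40, 60] ⇒ [34, 40, 60]

Pooled cuts: [11, 24, 34, 40, 48, 54, 60, 62]

Fragments:
  [0,11): 11 bp
  [11,24): 13 bp
  [24,34): 10 bp
  [34,40): 6 bp
  [40,48): 8 bp
  [48,54): 6 bp
  [54,60): 6 bp
  [60,62): 2 bp
  [62,66): 4 bp

[2,4,6,6,6,8,10,11,13]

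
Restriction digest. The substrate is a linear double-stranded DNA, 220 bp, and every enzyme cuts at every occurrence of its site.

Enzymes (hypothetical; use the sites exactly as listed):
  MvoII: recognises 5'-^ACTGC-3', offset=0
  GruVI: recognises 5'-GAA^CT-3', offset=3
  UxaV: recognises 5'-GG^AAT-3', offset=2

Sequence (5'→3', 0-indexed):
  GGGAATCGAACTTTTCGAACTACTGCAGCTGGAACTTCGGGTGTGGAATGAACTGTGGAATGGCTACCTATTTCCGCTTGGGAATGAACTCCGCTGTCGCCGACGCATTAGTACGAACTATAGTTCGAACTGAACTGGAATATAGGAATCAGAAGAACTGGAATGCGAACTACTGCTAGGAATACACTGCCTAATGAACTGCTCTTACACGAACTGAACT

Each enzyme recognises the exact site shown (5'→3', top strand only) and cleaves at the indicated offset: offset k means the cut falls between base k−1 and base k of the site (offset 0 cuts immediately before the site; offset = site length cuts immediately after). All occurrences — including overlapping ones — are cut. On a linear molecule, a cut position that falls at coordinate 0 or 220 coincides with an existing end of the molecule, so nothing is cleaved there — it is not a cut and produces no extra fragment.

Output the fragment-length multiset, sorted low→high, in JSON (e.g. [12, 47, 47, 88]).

Scan for sites:
  MvoII (ACTGC, off=0): starts [21, 171, 185, 197] → cuts [21, 171, 185, 197]
  GruVI (GAACT, off=3): starts [7, 16, 31, 49, 85, 114, 126, 131, 154, 166, 195, 210, 215] → cuts [10, 19, 34, 52, 88, 117, 129, 134, 157, 169, 198, 213, 218]
  UxaV (GGAAT, off=2): starts [1, 44, 56, 80, 136, 144, 159, 178] → cuts [3, 46, 58, 82, 138, 146, 161, 180]

Pooled cuts: [3, 10, 19, 21, 34, 46, 52, 58, 82, 88, 117, 129, 134, 138, 146, 157, 161, 169, 171, 180, 185, 197, 198, 213, 218]

Fragments:
  [0,3): 3 bp
  [3,10): 7 bp
  [10,19): 9 bp
  [19,21): 2 bp
  [21,34): 13 bp
  [34,46): 12 bp
  [46,52): 6 bp
  [52,58): 6 bp
  [58,82): 24 bp
  [82,88): 6 bp
  [88,117): 29 bp
  [117,129): 12 bp
  [129,134): 5 bp
  [134,138): 4 bp
  [138,146): 8 bp
  [146,157): 11 bp
  [157,161): 4 bp
  [161,169): 8 bp
  [169,171): 2 bp
  [171,180): 9 bp
  [180,185): 5 bp
  [185,197): 12 bp
  [197,198): 1 bp
  [198,213): 15 bp
  [213,218): 5 bp
  [218,220): 2 bp

[1,2,2,2,3,4,4,5,5,5,6,6,6,7,8,8,9,9,11,12,12,12,13,15,24,29]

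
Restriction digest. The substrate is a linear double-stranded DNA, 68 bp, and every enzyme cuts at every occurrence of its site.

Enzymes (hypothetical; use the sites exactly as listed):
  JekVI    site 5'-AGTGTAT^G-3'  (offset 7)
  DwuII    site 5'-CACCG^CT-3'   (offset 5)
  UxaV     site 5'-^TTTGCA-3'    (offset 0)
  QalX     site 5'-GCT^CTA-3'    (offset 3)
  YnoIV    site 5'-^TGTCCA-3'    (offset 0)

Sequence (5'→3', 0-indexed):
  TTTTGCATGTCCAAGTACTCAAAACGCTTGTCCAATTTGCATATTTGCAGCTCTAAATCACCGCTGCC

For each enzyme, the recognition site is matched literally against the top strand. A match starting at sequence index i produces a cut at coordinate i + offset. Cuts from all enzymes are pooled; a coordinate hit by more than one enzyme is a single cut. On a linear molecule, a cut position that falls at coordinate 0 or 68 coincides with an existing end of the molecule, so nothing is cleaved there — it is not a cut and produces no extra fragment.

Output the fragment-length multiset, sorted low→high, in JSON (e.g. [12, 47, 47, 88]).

Per-enzyme occurrences:
  JekVI (AGTGTATG, off=7): no sites
  DwuII (CACCGCT, off=5): starts [58] → cuts [63]
  UxaV (TTTGCA, off=0): starts [1, 35, 43] → cuts [1, 35, 43]
  QalX (GCTCTA, off=3): starts [49] → cuts [52]
  YnoIV (TGTCCA, off=0): starts [7, 28] → cuts [7, 28]

Pooled cuts: [1, 7, 28, 35, 43, 52, 63]

Fragment lengths:
  [0,1): 1 bp
  [1,7): 6 bp
  [7,28): 21 bp
  [28,35): 7 bp
  [35,43): 8 bp
  [43,52): 9 bp
  [52,63): 11 bp
  [63,68): 5 bp

[1,5,6,7,8,9,11,21]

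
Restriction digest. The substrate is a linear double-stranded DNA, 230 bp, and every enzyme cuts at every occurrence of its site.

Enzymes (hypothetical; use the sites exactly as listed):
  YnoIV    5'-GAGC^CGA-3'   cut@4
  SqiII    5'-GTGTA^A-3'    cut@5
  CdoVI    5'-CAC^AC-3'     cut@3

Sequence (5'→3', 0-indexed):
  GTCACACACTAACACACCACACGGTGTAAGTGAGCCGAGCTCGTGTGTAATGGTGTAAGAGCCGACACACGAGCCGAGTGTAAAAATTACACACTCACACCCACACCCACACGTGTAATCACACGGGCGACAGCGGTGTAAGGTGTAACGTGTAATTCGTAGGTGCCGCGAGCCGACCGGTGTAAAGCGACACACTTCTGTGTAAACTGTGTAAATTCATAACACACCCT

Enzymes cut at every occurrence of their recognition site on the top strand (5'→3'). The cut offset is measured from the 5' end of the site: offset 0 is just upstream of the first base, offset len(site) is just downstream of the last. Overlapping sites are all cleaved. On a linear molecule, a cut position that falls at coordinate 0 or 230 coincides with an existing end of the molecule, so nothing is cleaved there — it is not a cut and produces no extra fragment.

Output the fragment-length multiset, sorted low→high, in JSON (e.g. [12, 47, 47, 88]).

[2,5,5,5,5,5,6,6,6,6,6,7,7,7,7,8,8,8,8,9,9,10,11,11,12,14,18,19]

Scan for sites:
  YnoIV GAGCCGA/4: at [31, 58, 70, 169] ⇒ [35, 62, 74, 173]
  SqiII GTGTAA/5: at [23, 44, 52, 77, 112, 135, 142, 149, 179, 199, 208] ⇒ [28, 49, 57, 82, 117, 140, 147, 154, 184, 204, 213]
  CdoVI CACAC/3: at [2, 4, 12, 17, 65, 89, 95, 101, 107, 119, 190, 222] ⇒ [5, 7, 15, 20, 68, 92, 98, 104, 110, 122, 193, 225]

All cut coordinates (distinct, sorted): [5, 7, 15, 20, 28, 35, 49, 57, 62, 68, 74, 82, 92, 98, 104, 110, 117, 122, 140, 147, 154, 173, 184, 193, 204, 213, 225]

Fragment lengths:
  [0,5): 5 bp
  [5,7): 2 bp
  [7,15): 8 bp
  [15,20): 5 bp
  [20,28): 8 bp
  [28,35): 7 bp
  [35,49): 14 bp
  [49,57): 8 bp
  [57,62): 5 bp
  [62,68): 6 bp
  [68,74): 6 bp
  [74,82): 8 bp
  [82,92): 10 bp
  [92,98): 6 bp
  [98,104): 6 bp
  [104,110): 6 bp
  [110,117): 7 bp
  [117,122): 5 bp
  [122,140): 18 bp
  [140,147): 7 bp
  [147,154): 7 bp
  [154,173): 19 bp
  [173,184): 11 bp
  [184,193): 9 bp
  [193,204): 11 bp
  [204,213): 9 bp
  [213,225): 12 bp
  [225,230): 5 bp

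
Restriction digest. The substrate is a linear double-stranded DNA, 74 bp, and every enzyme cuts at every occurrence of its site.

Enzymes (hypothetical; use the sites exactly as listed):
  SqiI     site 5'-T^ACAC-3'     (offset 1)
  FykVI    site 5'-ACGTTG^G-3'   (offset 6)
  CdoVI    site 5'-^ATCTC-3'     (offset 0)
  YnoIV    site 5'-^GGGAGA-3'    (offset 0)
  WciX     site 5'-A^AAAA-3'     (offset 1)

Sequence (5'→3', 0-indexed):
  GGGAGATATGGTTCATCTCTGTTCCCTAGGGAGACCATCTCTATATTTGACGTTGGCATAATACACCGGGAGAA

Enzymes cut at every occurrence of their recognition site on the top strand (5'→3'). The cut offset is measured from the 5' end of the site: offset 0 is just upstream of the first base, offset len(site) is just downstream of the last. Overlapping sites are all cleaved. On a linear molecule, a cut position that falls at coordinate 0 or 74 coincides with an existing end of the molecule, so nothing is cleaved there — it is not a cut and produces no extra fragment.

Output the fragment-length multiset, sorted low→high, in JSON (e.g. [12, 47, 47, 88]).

[5,7,7,8,14,14,19]

Per-enzyme occurrences:
  SqiI (TACAC, off=1): starts [61] → cuts [62]
  FykVI (ACGTTGG, off=6): starts [49] → cuts [55]
  CdoVI (ATCTC, off=0): starts [14, 36] → cuts [14, 36]
  YnoIV (GGGAGA, off=0): starts [0, 28, 67] → cuts [28, 67] (position 0 is a terminus of the linear molecule — no cut)
  WciX (AAAAA, off=1): no sites

Pooled cuts: [14, 28, 36, 55, 62, 67]

Fragment lengths:
  [0,14): 14 bp
  [14,28): 14 bp
  [28,36): 8 bp
  [36,55): 19 bp
  [55,62): 7 bp
  [62,67): 5 bp
  [67,74): 7 bp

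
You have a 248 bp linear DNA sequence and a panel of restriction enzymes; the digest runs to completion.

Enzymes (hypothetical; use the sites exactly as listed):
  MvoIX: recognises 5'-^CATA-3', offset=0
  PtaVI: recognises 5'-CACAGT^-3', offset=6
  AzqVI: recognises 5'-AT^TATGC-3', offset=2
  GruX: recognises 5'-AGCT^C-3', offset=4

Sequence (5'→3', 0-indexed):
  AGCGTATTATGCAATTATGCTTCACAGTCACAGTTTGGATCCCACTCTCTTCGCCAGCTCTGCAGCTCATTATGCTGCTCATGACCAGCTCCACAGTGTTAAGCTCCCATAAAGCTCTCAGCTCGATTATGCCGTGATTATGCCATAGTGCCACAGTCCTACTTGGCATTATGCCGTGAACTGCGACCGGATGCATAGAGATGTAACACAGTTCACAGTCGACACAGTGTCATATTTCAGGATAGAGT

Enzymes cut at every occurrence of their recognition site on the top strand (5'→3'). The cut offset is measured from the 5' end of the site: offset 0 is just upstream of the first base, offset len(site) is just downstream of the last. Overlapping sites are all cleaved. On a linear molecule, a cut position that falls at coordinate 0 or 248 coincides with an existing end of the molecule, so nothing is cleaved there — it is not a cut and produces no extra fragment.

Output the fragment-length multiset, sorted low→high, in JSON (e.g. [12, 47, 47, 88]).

[2,2,3,4,5,6,7,7,7,7,8,8,8,9,9,11,12,13,14,18,19,20,24,25]

Per-enzyme occurrences:
  MvoIX CATA/0: at [107, 143, 193, 230] ⇒ [107, 143, 193, 230]
  PtaVI CACAGT/6: at [22, 28, 91, 151, 206, 213, 222] ⇒ [28, 34, 97, 157, 212, 219, 228]
  AzqVI ATTATGC/2: at [5, 13, 68, 125, 136, 167] ⇒ [7, 15, 70, 127, 138, 169]
  GruX AGCTC/4: at [55, 63, 86, 101, 112, 119] ⇒ [59, 67, 90, 105, 116, 123]

Pooled cuts: [7, 15, 28, 34, 59, 67, 70, 90, 97, 105, 107, 116, 123, 127, 138, 143, 157, 169, 193, 212, 219, 228, 230]

Fragments:
  [0,7): 7 bp
  [7,15): 8 bp
  [15,28): 13 bp
  [28,34): 6 bp
  [34,59): 25 bp
  [59,67): 8 bp
  [67,70): 3 bp
  [70,90): 20 bp
  [90,97): 7 bp
  [97,105): 8 bp
  [105,107): 2 bp
  [107,116): 9 bp
  [116,123): 7 bp
  [123,127): 4 bp
  [127,138): 11 bp
  [138,143): 5 bp
  [143,157): 14 bp
  [157,169): 12 bp
  [169,193): 24 bp
  [193,212): 19 bp
  [212,219): 7 bp
  [219,228): 9 bp
  [228,230): 2 bp
  [230,248): 18 bp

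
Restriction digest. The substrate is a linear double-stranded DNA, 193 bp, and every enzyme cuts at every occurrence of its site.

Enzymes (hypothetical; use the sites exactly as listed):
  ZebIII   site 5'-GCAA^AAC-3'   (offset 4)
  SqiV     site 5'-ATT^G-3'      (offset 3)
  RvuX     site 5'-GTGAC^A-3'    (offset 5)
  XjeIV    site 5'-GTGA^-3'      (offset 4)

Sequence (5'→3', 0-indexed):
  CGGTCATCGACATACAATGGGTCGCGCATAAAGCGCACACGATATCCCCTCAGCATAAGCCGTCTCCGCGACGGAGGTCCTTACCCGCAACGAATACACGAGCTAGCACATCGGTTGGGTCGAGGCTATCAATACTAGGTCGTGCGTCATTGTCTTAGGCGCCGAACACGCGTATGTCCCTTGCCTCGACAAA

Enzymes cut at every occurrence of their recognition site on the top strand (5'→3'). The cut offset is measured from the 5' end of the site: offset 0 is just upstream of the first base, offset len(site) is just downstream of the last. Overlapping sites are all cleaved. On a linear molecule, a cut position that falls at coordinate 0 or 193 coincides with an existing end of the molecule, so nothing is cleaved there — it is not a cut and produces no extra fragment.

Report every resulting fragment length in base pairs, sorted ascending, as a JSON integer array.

[42,151]

Scan for sites:
  ZebIII (GCAAAAC, off=4): no sites
  SqiV ATTG/3: at [148] ⇒ [151]
  RvuX (GTGACA, off=5): no sites
  XjeIV (GTGA, off=4): no sites

All cut coordinates (distinct, sorted): [151]

Fragments:
  [0,151): 151 bp
  [151,193): 42 bp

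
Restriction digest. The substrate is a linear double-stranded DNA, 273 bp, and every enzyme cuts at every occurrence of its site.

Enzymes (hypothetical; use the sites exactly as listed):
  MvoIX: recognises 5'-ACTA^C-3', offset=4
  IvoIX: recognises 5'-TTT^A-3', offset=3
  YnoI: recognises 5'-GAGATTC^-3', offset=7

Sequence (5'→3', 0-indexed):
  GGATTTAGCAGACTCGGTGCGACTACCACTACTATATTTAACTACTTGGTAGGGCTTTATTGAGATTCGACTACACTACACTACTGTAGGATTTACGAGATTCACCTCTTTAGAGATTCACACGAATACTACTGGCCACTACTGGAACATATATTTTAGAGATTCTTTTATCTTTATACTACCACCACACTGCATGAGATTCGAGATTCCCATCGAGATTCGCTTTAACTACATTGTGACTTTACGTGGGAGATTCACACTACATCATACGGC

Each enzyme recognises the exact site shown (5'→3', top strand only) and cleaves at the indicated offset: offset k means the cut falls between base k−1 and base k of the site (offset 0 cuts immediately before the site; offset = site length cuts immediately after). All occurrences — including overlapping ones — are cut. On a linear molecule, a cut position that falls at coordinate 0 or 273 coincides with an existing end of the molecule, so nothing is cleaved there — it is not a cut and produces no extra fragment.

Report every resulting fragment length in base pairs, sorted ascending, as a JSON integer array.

[4,5,5,5,5,5,5,6,6,6,6,6,7,8,8,8,8,9,10,10,11,11,12,12,12,13,14,16,19,21]

Site scan:
  MvoIX ACTAC/4: at [21, 27, 40, 69, 74, 79, 127, 137, 177, 227, 258] ⇒ [25, 31, 44, 73, 78, 83, 131, 141, 181, 231, 262]
  IvoIX TTTA/3: at [3, 36, 55, 91, 108, 154, 166, 172, 223, 240] ⇒ [6, 39, 58, 94, 111, 157, 169, 175, 226, 243]
  YnoI GAGATTC/7: at [61, 96, 112, 158, 195, 202, 214, 249] ⇒ [68, 103, 119, 165, 202, 209, 221, 256]

Pooled cuts: [6, 25, 31, 39, 44, 58, 68, 73, 78, 83, 94, 103, 111, 119, 131, 141, 157, 165, 169, 175, 181, 202, 209, 221, 226, 231, 243, 256, 262]

Fragment lengths:
  [0,6): 6 bp
  [6,25): 19 bp
  [25,31): 6 bp
  [31,39): 8 bp
  [39,44): 5 bp
  [44,58): 14 bp
  [58,68): 10 bp
  [68,73): 5 bp
  [73,78): 5 bp
  [78,83): 5 bp
  [83,94): 11 bp
  [94,103): 9 bp
  [103,111): 8 bp
  [111,119): 8 bp
  [119,131): 12 bp
  [131,141): 10 bp
  [141,157): 16 bp
  [157,165): 8 bp
  [165,169): 4 bp
  [169,175): 6 bp
  [175,181): 6 bp
  [181,202): 21 bp
  [202,209): 7 bp
  [209,221): 12 bp
  [221,226): 5 bp
  [226,231): 5 bp
  [231,243): 12 bp
  [243,256): 13 bp
  [256,262): 6 bp
  [262,273): 11 bp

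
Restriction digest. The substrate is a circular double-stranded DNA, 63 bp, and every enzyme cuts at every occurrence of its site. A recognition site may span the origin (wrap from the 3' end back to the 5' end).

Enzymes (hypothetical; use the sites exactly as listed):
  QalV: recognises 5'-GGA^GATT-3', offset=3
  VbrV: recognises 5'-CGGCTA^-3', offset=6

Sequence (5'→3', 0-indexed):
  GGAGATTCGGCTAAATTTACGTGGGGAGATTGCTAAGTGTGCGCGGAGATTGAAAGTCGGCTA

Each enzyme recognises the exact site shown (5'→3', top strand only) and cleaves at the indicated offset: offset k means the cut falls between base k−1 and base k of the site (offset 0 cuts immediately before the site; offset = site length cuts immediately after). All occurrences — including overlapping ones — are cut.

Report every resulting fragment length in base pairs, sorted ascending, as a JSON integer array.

Site scan:
  QalV GGAGATT/3: at [0, 24, 44] ⇒ [3, 27, 47]
  VbrV CGGCTA/6: at [7, 57] ⇒ [0, 13]

Pooled cuts: [0, 3, 13, 27, 47]

Fragments:
  0→3: 3 bp
  3→13: 10 bp
  13→27: 14 bp
  27→47: 20 bp
  47→0 (wrap): 63-47+0 = 16 bp

[3,10,14,16,20]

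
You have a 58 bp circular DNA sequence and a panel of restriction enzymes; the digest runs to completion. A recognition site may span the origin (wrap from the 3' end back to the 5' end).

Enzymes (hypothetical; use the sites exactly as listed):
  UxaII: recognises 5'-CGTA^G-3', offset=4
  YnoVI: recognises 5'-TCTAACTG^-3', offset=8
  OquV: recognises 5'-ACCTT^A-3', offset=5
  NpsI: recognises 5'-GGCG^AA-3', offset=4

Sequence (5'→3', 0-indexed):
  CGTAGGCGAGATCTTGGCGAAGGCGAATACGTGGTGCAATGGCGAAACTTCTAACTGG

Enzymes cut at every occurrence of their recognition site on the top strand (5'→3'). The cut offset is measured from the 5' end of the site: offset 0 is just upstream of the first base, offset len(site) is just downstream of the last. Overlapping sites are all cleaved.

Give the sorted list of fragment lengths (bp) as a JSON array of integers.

[5,6,13,15,19]

Per-enzyme occurrences:
  UxaII (CGTAG, off=4): starts [0] → cuts [4]
  YnoVI (TCTAACTG, off=8): starts [49] → cuts [57]
  OquV (ACCTTA, off=5): no sites
  NpsI (GGCGAA, off=4): starts [15, 21, 40] → cuts [19, 25, 44]

All cut coordinates (distinct, sorted): [4, 19, 25, 44, 57]

Fragments:
  4→19: 15 bp
  19→25: 6 bp
  25→44: 19 bp
  44→57: 13 bp
  57→4 (wrap): 58-57+4 = 5 bp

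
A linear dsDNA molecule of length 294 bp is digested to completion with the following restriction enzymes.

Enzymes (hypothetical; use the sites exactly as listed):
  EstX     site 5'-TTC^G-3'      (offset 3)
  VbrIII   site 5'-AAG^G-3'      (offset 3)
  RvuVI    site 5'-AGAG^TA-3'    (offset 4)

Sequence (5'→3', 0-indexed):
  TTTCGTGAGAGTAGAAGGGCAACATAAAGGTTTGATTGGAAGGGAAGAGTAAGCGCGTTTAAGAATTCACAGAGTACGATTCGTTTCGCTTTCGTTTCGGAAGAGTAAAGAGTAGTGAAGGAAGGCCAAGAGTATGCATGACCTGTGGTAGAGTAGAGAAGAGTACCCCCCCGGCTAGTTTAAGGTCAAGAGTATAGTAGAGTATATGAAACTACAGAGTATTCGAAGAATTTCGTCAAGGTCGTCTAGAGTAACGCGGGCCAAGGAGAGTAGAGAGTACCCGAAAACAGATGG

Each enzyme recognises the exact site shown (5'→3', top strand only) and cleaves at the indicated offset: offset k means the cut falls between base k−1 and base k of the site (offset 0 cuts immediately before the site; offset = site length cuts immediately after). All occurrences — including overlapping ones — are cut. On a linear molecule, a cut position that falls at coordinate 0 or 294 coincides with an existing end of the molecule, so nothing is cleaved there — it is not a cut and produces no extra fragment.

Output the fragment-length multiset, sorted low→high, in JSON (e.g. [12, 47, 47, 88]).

Scan for sites:
  EstX (TTCG, off=3): starts [1, 79, 84, 90, 95, 221, 231] → cuts [4, 82, 87, 93, 98, 224, 234]
  VbrIII (AAGG, off=3): starts [14, 26, 39, 117, 121, 181, 237, 262] → cuts [17, 29, 42, 120, 124, 184, 240, 265]
  RvuVI (AGAGTA, off=4): starts [7, 45, 70, 101, 108, 128, 149, 159, 188, 198, 215, 247, 266, 273] → cuts [11, 49, 74, 105, 112, 132, 153, 163, 192, 202, 219, 251, 270, 277]

All cut coordinates (distinct, sorted): [4, 11, 17, 29, 42, 49, 74, 82, 87, 93, 98, 105, 112, 120, 124, 132, 153, 163, 184, 192, 202, 219, 224, 234, 240, 251, 265, 270, 277]

Fragments:
  [0,4): 4 bp
  [4,11): 7 bp
  [11,17): 6 bp
  [17,29): 12 bp
  [29,42): 13 bp
  [42,49): 7 bp
  [49,74): 25 bp
  [74,82): 8 bp
  [82,87): 5 bp
  [87,93): 6 bp
  [93,98): 5 bp
  [98,105): 7 bp
  [105,112): 7 bp
  [112,120): 8 bp
  [120,124): 4 bp
  [124,132): 8 bp
  [132,153): 21 bp
  [153,163): 10 bp
  [163,184): 21 bp
  [184,192): 8 bp
  [192,202): 10 bp
  [202,219): 17 bp
  [219,224): 5 bp
  [224,234): 10 bp
  [234,240): 6 bp
  [240,251): 11 bp
  [251,265): 14 bp
  [265,270): 5 bp
  [270,277): 7 bp
  [277,294): 17 bp

[4,4,5,5,5,5,6,6,6,7,7,7,7,7,8,8,8,8,10,10,10,11,12,13,14,17,17,21,21,25]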